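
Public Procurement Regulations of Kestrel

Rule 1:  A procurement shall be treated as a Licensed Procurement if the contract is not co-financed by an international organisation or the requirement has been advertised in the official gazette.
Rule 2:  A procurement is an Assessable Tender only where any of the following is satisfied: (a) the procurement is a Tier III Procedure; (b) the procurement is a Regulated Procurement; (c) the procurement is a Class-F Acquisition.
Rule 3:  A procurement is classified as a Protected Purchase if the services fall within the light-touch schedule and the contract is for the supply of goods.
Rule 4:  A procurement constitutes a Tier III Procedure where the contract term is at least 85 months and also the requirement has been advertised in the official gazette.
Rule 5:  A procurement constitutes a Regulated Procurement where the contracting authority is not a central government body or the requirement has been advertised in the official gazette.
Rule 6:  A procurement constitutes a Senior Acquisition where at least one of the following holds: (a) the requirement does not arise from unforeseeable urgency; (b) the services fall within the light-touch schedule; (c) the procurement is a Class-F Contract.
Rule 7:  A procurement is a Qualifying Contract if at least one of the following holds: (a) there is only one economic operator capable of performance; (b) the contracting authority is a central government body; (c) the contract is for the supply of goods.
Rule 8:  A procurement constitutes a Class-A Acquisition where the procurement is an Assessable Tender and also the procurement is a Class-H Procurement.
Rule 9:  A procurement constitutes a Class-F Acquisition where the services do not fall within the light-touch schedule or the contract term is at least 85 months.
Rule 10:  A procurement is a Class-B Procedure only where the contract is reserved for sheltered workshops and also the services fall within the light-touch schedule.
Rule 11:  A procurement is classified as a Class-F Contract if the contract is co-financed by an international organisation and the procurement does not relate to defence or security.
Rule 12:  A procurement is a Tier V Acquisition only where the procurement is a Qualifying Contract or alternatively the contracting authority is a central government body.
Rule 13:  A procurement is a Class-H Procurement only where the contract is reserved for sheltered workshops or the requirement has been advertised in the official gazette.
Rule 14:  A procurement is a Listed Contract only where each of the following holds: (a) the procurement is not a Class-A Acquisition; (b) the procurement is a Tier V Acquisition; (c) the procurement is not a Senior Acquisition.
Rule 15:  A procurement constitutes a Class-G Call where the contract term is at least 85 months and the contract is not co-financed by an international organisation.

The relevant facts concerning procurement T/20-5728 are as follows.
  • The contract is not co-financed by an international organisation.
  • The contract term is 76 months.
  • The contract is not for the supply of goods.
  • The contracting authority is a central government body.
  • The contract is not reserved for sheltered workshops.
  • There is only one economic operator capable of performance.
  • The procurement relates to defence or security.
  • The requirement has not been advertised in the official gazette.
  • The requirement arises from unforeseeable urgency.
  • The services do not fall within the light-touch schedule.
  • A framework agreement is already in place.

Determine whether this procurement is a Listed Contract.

rule 4 — Tier III Procedure: [contract term: 76 months ≥ 85 months? no] AND [the requirement has been advertised in the official gazette? no] → not satisfied.
rule 5 — Regulated Procurement: [the contracting authority is not a central government body? no] OR [the requirement has been advertised in the official gazette? no] → not satisfied.
rule 9 — Class-F Acquisition: [the services do not fall within the light-touch schedule? yes] OR [contract term: 76 months ≥ 85 months? no] → satisfied.
rule 2 — Assessable Tender: [Tier III Procedure (rule 4)? no] OR [Regulated Procurement (rule 5)? no] OR [Class-F Acquisition (rule 9)? yes] → satisfied.
rule 13 — Class-H Procurement: [the contract is reserved for sheltered workshops? no] OR [the requirement has been advertised in the official gazette? no] → not satisfied.
rule 8 — Class-A Acquisition: [Assessable Tender (rule 2)? yes] AND [Class-H Procurement (rule 13)? no] → not satisfied.
rule 7 — Qualifying Contract: [there is only one economic operator capable of performance? yes] OR [the contracting authority is a central government body? yes] OR [the contract is for the supply of goods? no] → satisfied.
rule 12 — Tier V Acquisition: [Qualifying Contract (rule 7)? yes] OR [the contracting authority is a central government body? yes] → satisfied.
rule 11 — Class-F Contract: [the contract is co-financed by an international organisation? no] AND [the procurement does not relate to defence or security? no] → not satisfied.
rule 6 — Senior Acquisition: [the requirement does not arise from unforeseeable urgency? no] OR [the services fall within the light-touch schedule? no] OR [Class-F Contract (rule 11)? no] → not satisfied.
rule 14 — Listed Contract: [not a Class-A Acquisition (rule 8)? yes] AND [Tier V Acquisition (rule 12)? yes] AND [not a Senior Acquisition (rule 6)? yes] → satisfied.

Yes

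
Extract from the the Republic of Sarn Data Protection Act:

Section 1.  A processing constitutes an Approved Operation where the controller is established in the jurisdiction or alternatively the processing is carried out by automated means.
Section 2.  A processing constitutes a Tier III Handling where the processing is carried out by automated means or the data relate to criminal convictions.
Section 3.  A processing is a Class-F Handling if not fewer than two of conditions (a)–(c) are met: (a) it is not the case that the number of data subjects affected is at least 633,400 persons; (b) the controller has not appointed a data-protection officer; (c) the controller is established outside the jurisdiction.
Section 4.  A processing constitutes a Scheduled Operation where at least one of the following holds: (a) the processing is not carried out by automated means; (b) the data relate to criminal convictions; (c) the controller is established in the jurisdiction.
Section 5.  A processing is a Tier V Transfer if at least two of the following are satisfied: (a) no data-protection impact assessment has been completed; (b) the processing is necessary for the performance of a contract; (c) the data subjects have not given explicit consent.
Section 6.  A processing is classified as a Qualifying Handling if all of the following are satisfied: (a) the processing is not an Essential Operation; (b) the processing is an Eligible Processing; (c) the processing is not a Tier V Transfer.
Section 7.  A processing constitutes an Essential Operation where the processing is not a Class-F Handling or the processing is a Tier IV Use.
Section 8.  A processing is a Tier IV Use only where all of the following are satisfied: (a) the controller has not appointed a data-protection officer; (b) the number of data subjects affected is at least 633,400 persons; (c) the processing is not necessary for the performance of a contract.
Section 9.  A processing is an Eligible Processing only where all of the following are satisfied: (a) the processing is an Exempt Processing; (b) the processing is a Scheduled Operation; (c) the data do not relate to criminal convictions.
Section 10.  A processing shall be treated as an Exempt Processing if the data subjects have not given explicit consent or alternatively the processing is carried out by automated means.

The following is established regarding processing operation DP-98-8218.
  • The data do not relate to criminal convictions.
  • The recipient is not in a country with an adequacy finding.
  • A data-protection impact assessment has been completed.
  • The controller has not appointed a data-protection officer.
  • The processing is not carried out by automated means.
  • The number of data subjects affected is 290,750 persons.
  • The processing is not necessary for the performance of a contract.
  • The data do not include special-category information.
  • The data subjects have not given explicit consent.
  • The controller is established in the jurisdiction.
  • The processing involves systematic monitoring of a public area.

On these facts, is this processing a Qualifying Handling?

Under section 3: number of data subjects affected: 290,750 persons ≥ 633,400 persons? no, so negated condition yes; the controller has not appointed a data-protection officer? yes; the controller is established outside the jurisdiction? no — 2 of 3 hold (need ≥2) → satisfied.
Under section 8: the controller has not appointed a data-protection officer? yes; and number of data subjects affected: 290,750 persons ≥ 633,400 persons? no; and the processing is not necessary for the performance of a contract? yes. So the processing is not a Tier IV Use.
Under section 7: not a Class-F Handling (section 3)? no; or Tier IV Use (section 8)? no. So the processing is not an Essential Operation.
Under section 10: the data subjects have not given explicit consent? yes; or the processing is carried out by automated means? no. So the processing is an Exempt Processing.
Under section 4: the processing is not carried out by automated means? yes; or the data relate to criminal convictions? no; or the controller is established in the jurisdiction? yes. So the processing is a Scheduled Operation.
Under section 9: Exempt Processing (section 10)? yes; and Scheduled Operation (section 4)? yes; and the data do not relate to criminal convictions? yes. So the processing is an Eligible Processing.
Under section 5: no data-protection impact assessment has been completed? no; the processing is necessary for the performance of a contract? no; the data subjects have not given explicit consent? yes — 1 of 3 hold (need ≥2) → not satisfied.
Under section 6: not an Essential Operation (section 7)? yes; and Eligible Processing (section 9)? yes; and not a Tier V Transfer (section 5)? yes. So the processing is a Qualifying Handling.

Yes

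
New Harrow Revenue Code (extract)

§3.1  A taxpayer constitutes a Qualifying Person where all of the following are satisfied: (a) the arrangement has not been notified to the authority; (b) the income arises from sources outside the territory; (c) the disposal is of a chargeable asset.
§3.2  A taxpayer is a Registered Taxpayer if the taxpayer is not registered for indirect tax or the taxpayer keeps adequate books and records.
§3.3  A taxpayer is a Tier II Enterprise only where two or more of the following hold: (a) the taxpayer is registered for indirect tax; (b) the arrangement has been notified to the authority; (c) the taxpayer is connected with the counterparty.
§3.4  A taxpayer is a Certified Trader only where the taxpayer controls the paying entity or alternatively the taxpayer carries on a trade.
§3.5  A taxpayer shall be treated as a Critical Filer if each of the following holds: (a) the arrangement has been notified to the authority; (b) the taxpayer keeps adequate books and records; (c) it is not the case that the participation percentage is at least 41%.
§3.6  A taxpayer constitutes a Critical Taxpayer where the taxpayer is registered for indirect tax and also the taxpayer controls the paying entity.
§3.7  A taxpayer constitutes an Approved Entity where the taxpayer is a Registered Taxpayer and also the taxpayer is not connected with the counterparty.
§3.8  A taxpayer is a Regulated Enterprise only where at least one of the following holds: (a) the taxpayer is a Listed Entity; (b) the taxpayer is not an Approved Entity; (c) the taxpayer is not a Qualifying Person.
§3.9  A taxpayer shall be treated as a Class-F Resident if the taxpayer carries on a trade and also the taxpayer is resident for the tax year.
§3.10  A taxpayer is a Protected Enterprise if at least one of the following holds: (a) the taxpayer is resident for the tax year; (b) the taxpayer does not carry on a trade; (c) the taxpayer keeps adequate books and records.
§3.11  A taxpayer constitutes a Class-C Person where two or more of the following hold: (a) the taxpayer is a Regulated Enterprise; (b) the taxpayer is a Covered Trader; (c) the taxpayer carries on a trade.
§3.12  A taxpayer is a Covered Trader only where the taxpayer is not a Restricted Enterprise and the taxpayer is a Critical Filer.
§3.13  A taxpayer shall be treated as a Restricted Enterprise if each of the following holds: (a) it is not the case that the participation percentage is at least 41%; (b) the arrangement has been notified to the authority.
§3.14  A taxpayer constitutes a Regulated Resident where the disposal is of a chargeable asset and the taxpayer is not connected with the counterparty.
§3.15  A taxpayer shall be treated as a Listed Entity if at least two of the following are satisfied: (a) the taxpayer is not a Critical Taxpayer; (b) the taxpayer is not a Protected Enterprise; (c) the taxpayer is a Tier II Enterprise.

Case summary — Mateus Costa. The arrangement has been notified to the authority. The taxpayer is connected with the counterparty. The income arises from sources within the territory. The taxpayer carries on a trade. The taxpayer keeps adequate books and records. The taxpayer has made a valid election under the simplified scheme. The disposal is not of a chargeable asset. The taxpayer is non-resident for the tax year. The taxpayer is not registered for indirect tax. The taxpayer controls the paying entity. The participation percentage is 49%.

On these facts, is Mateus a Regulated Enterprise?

Yes

Under §3.6: the taxpayer is registered for indirect tax? no; and the taxpayer controls the paying entity? yes. So the taxpayer is not a Critical Taxpayer.
Under §3.10: the taxpayer is resident for the tax year? no; or the taxpayer does not carry on a trade? no; or the taxpayer keeps adequate books and records? yes. So the taxpayer is a Protected Enterprise.
Under §3.3: the taxpayer is registered for indirect tax? no; the arrangement has been notified to the authority? yes; the taxpayer is connected with the counterparty? yes — 2 of 3 hold (need ≥2) → satisfied.
Under §3.15: not a Critical Taxpayer (§3.6)? yes; not a Protected Enterprise (§3.10)? no; Tier II Enterprise (§3.3)? yes — 2 of 3 hold (need ≥2) → satisfied.
Under §3.2: the taxpayer is not registered for indirect tax? yes; or the taxpayer keeps adequate books and records? yes. So the taxpayer is a Registered Taxpayer.
Under §3.7: Registered Taxpayer (§3.2)? yes; and the taxpayer is not connected with the counterparty? no. So the taxpayer is not an Approved Entity.
Under §3.1: the arrangement has not been notified to the authority? no; and the income arises from sources outside the territory? no; and the disposal is of a chargeable asset? no. So the taxpayer is not a Qualifying Person.
Under §3.8: Listed Entity (§3.15)? yes; or not an Approved Entity (§3.7)? yes; or not a Qualifying Person (§3.1)? yes. So the taxpayer is a Regulated Enterprise.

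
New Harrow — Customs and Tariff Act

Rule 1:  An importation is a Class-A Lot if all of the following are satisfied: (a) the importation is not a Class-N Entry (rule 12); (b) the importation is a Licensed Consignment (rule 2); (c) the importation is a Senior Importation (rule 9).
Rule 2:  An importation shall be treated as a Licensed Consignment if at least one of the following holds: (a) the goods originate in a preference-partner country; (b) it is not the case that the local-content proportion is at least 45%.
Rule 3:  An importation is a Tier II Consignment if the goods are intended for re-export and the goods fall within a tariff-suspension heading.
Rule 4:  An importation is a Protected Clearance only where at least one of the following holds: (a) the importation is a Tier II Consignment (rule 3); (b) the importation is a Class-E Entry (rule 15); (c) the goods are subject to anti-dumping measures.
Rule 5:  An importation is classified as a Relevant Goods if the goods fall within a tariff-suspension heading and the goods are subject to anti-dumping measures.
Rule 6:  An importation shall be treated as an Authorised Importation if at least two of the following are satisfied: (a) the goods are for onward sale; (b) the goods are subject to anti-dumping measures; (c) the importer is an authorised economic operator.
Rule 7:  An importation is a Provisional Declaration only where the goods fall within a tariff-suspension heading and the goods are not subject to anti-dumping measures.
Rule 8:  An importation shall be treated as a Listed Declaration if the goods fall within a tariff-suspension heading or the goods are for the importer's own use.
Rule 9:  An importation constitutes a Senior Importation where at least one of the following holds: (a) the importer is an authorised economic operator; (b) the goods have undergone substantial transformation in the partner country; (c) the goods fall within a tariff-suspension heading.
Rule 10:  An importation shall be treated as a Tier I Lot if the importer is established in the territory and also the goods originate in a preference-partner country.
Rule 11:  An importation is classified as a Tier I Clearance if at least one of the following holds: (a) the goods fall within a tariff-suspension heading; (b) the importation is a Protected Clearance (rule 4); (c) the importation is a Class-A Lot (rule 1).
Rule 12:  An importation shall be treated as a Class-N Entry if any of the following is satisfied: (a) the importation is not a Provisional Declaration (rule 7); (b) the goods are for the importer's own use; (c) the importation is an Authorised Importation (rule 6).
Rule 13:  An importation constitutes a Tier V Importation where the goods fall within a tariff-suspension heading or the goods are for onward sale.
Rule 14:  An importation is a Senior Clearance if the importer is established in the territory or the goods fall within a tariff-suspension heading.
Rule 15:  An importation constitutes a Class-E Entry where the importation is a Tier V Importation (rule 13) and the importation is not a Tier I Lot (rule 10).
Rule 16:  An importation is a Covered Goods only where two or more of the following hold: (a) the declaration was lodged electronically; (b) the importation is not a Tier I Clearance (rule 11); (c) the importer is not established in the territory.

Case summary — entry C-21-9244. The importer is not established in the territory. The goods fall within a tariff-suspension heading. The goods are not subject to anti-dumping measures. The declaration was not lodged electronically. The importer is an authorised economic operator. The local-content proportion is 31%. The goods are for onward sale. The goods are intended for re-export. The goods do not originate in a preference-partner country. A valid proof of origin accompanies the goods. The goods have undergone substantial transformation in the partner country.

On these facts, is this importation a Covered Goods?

No

Under rule 3: the goods are intended for re-export? yes; and the goods fall within a tariff-suspension heading? yes. So the importation is a Tier II Consignment.
Under rule 13: the goods fall within a tariff-suspension heading? yes; or the goods are for onward sale? yes. So the importation is a Tier V Importation.
Under rule 10: the importer is established in the territory? no; and the goods originate in a preference-partner country? no. So the importation is not a Tier I Lot.
Under rule 15: Tier V Importation (rule 13)? yes; and not a Tier I Lot (rule 10)? yes. So the importation is a Class-E Entry.
Under rule 4: Tier II Consignment (rule 3)? yes; or Class-E Entry (rule 15)? yes; or the goods are subject to anti-dumping measures? no. So the importation is a Protected Clearance.
Under rule 7: the goods fall within a tariff-suspension heading? yes; and the goods are not subject to anti-dumping measures? yes. So the importation is a Provisional Declaration.
Under rule 6: the goods are for onward sale? yes; the goods are subject to anti-dumping measures? no; the importer is an authorised economic operator? yes — 2 of 3 hold (need ≥2) → satisfied.
Under rule 12: not a Provisional Declaration (rule 7)? no; or the goods are for the importer's own use? no; or Authorised Importation (rule 6)? yes. So the importation is a Class-N Entry.
Under rule 2: the goods originate in a preference-partner country? no; or local-content proportion: 31% ≥ 45%? no, so negated condition yes. So the importation is a Licensed Consignment.
Under rule 9: the importer is an authorised economic operator? yes; or the goods have undergone substantial transformation in the partner country? yes; or the goods fall within a tariff-suspension heading? yes. So the importation is a Senior Importation.
Under rule 1: not a Class-N Entry (rule 12)? no; and Licensed Consignment (rule 2)? yes; and Senior Importation (rule 9)? yes. So the importation is not a Class-A Lot.
Under rule 11: the goods fall within a tariff-suspension heading? yes; or Protected Clearance (rule 4)? yes; or Class-A Lot (rule 1)? no. So the importation is a Tier I Clearance.
Under rule 16: the declaration was lodged electronically? no; not a Tier I Clearance (rule 11)? no; the importer is not established in the territory? yes — 1 of 3 hold (need ≥2) → not satisfied.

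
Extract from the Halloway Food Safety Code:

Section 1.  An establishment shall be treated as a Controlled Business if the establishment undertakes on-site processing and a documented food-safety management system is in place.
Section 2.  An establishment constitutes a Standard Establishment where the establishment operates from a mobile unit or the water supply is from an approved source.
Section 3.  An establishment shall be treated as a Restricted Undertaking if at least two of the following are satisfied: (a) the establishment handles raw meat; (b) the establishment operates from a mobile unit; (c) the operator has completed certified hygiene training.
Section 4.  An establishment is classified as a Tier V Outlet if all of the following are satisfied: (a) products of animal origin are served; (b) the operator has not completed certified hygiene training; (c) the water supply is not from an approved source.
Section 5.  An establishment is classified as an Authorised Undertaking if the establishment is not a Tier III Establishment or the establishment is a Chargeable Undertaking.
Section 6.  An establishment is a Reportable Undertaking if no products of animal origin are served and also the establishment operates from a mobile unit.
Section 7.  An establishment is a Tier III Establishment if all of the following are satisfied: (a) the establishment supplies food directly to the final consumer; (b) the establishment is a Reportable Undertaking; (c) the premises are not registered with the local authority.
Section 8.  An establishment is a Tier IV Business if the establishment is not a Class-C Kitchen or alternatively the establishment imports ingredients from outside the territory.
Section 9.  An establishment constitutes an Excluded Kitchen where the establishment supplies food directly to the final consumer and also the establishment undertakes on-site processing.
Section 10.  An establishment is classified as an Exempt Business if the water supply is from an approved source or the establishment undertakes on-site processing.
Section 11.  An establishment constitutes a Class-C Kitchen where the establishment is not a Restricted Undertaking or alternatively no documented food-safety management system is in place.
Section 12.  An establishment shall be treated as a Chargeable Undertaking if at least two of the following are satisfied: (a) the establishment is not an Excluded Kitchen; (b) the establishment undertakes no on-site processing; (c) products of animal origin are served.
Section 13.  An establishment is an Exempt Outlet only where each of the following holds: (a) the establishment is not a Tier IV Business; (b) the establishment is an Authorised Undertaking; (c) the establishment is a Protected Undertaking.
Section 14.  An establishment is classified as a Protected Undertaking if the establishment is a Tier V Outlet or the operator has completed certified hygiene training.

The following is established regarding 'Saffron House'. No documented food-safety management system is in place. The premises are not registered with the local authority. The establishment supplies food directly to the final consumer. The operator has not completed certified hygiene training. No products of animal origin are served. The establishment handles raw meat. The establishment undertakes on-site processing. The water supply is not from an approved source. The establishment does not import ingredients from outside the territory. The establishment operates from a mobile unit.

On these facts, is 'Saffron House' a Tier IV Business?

section 3 — Restricted Undertaking: the establishment handles raw meat? yes; the establishment operates from a mobile unit? yes; the operator has completed certified hygiene training? no — 2 of 3 hold (need ≥2) → satisfied.
section 11 — Class-C Kitchen: [not a Restricted Undertaking (section 3)? no] OR [no documented food-safety management system is in place? yes] → satisfied.
section 8 — Tier IV Business: [not a Class-C Kitchen (section 11)? no] OR [the establishment imports ingredients from outside the territory? no] → not satisfied.

No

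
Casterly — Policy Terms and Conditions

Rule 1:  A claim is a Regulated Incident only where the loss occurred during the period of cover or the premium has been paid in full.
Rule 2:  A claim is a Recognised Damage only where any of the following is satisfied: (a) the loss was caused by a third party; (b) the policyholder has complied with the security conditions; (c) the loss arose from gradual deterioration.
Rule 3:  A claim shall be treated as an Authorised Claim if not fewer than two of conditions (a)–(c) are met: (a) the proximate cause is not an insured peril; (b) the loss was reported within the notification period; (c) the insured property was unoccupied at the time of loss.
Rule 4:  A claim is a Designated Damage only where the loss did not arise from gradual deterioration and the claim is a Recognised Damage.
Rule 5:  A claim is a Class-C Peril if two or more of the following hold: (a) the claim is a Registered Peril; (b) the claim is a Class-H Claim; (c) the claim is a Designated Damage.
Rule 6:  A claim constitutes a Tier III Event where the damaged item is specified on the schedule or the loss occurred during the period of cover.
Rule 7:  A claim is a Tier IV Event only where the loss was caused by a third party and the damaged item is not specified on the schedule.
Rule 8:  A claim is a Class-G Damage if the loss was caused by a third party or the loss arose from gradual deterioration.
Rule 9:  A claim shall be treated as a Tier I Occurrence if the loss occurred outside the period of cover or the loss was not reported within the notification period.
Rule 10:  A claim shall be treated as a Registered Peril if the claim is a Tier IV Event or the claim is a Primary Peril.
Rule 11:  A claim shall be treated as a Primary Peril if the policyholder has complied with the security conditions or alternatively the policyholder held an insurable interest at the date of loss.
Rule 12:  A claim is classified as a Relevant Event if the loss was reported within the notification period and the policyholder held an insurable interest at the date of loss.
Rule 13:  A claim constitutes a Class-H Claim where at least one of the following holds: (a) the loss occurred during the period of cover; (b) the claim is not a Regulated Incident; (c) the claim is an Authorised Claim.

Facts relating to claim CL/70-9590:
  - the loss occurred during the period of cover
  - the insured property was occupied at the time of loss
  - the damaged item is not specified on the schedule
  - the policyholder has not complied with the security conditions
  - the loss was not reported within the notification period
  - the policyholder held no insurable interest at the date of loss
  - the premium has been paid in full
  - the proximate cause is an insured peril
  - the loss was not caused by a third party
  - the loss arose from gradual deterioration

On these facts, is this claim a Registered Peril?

No

Under rule 7: the loss was caused by a third party? no; and the damaged item is not specified on the schedule? yes. So the claim is not a Tier IV Event.
Under rule 11: the policyholder has complied with the security conditions? no; or the policyholder held an insurable interest at the date of loss? no. So the claim is not a Primary Peril.
Under rule 10: Tier IV Event (rule 7)? no; or Primary Peril (rule 11)? no. So the claim is not a Registered Peril.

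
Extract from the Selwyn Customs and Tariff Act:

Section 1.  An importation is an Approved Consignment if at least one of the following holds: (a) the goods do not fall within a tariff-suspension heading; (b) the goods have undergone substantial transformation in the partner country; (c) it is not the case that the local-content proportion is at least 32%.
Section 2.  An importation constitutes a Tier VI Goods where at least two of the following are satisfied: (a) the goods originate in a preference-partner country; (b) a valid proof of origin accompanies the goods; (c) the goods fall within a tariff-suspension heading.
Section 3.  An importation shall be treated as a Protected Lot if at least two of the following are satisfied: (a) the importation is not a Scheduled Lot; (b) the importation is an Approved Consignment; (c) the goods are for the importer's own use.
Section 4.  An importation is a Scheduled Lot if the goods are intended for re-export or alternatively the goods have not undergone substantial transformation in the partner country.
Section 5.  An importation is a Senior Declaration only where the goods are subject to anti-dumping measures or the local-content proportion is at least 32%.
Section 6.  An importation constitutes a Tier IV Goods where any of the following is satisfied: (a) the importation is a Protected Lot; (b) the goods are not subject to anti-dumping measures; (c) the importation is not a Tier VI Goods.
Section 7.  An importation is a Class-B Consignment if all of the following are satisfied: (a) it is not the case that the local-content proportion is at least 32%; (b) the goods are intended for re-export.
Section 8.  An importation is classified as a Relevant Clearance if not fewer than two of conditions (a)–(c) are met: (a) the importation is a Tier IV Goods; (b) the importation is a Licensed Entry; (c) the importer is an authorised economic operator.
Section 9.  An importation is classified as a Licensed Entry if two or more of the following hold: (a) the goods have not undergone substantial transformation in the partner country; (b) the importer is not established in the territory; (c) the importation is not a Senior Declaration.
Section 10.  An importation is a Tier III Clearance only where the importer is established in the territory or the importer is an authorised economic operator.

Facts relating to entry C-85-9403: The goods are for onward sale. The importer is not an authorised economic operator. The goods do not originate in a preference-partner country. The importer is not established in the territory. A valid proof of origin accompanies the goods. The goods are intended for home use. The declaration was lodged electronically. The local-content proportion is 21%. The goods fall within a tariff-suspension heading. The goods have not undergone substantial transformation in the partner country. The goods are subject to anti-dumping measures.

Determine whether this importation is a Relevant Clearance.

No

section 4 — Scheduled Lot: [the goods are intended for re-export? no] OR [the goods have not undergone substantial transformation in the partner country? yes] → satisfied.
section 1 — Approved Consignment: [the goods do not fall within a tariff-suspension heading? no] OR [the goods have undergone substantial transformation in the partner country? no] OR [local-content proportion: 21% ≥ 32%? no, so negated condition yes] → satisfied.
section 3 — Protected Lot: not a Scheduled Lot (section 4)? no; Approved Consignment (section 1)? yes; the goods are for the importer's own use? no — 1 of 3 hold (need ≥2) → not satisfied.
section 2 — Tier VI Goods: the goods originate in a preference-partner country? no; a valid proof of origin accompanies the goods? yes; the goods fall within a tariff-suspension heading? yes — 2 of 3 hold (need ≥2) → satisfied.
section 6 — Tier IV Goods: [Protected Lot (section 3)? no] OR [the goods are not subject to anti-dumping measures? no] OR [not a Tier VI Goods (section 2)? no] → not satisfied.
section 5 — Senior Declaration: [the goods are subject to anti-dumping measures? yes] OR [local-content proportion: 21% ≥ 32%? no] → satisfied.
section 9 — Licensed Entry: the goods have not undergone substantial transformation in the partner country? yes; the importer is not established in the territory? yes; not a Senior Declaration (section 5)? no — 2 of 3 hold (need ≥2) → satisfied.
section 8 — Relevant Clearance: Tier IV Goods (section 6)? no; Licensed Entry (section 9)? yes; the importer is an authorised economic operator? no — 1 of 3 hold (need ≥2) → not satisfied.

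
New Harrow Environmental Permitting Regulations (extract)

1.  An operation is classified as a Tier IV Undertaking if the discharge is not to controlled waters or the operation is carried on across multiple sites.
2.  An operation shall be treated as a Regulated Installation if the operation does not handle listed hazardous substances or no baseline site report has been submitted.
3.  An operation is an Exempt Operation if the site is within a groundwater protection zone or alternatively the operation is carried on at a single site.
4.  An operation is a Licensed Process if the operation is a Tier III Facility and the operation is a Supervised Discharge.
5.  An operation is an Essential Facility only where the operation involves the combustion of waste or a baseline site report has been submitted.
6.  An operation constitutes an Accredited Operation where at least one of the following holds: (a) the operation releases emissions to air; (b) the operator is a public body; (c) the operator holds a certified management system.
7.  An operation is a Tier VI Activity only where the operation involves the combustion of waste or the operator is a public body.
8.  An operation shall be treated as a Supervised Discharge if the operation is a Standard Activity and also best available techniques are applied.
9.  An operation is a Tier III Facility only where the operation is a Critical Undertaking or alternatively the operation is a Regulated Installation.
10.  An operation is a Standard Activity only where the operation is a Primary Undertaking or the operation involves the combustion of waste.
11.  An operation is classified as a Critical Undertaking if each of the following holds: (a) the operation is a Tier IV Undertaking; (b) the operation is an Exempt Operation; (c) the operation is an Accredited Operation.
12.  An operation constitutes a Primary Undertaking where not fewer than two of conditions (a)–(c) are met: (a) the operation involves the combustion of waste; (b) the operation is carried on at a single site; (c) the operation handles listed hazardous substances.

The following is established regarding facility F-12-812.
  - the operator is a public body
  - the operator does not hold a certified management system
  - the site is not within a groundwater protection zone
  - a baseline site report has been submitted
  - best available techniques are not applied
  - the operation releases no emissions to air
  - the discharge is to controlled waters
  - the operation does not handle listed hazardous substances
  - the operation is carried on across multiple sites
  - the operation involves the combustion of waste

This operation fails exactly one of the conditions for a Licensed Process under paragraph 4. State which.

paragraph 1 — Tier IV Undertaking: [the discharge is not to controlled waters? no] OR [the operation is carried on across multiple sites? yes] → satisfied.
paragraph 3 — Exempt Operation: [the site is within a groundwater protection zone? no] OR [the operation is carried on at a single site? no] → not satisfied.
paragraph 6 — Accredited Operation: [the operation releases emissions to air? no] OR [the operator is a public body? yes] OR [the operator holds a certified management system? no] → satisfied.
paragraph 11 — Critical Undertaking: [Tier IV Undertaking (paragraph 1)? yes] AND [Exempt Operation (paragraph 3)? no] AND [Accredited Operation (paragraph 6)? yes] → not satisfied.
paragraph 2 — Regulated Installation: [the operation does not handle listed hazardous substances? yes] OR [no baseline site report has been submitted? no] → satisfied.
paragraph 9 — Tier III Facility: [Critical Undertaking (paragraph 11)? no] OR [Regulated Installation (paragraph 2)? yes] → satisfied.
paragraph 12 — Primary Undertaking: the operation involves the combustion of waste? yes; the operation is carried on at a single site? no; the operation handles listed hazardous substances? no — 1 of 3 hold (need ≥2) → not satisfied.
paragraph 10 — Standard Activity: [Primary Undertaking (paragraph 12)? no] OR [the operation involves the combustion of waste? yes] → satisfied.
paragraph 8 — Supervised Discharge: [Standard Activity (paragraph 10)? yes] AND [best available techniques are applied? no] → not satisfied.
paragraph 4 — Licensed Process: [Tier III Facility (paragraph 9)? yes] AND [Supervised Discharge (paragraph 8)? no] → not satisfied.

Supervised Discharge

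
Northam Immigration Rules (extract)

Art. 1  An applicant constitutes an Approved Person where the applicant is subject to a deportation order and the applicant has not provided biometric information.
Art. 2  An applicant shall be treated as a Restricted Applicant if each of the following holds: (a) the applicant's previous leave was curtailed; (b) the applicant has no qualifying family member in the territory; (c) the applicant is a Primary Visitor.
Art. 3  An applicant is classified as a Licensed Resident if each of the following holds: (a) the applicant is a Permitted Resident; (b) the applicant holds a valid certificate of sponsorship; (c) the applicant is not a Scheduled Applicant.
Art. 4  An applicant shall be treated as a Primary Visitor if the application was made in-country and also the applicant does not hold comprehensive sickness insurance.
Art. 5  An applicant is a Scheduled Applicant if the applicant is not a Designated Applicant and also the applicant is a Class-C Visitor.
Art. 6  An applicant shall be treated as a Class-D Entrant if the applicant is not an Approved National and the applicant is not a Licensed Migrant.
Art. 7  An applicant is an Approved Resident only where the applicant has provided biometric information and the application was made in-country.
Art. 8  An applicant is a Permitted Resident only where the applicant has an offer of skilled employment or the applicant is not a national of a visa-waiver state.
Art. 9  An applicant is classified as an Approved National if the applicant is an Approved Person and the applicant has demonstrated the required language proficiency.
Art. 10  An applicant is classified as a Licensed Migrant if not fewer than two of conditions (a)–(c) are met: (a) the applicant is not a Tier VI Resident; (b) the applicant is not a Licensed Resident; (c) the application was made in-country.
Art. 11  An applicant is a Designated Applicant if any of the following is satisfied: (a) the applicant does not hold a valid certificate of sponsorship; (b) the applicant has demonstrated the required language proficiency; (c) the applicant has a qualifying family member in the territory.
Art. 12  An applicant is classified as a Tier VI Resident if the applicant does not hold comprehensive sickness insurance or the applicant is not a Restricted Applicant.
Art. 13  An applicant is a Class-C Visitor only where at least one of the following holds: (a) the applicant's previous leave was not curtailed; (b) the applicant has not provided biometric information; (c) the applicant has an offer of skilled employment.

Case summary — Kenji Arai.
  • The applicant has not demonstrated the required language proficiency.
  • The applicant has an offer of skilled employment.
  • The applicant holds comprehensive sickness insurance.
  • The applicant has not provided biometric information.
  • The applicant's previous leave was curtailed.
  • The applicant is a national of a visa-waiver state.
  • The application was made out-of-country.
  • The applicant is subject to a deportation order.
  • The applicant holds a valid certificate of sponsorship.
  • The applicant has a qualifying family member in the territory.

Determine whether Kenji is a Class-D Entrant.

article 1 — Approved Person: [the applicant is subject to a deportation order? yes] AND [the applicant has not provided biometric information? yes] → satisfied.
article 9 — Approved National: [Approved Person (article 1)? yes] AND [the applicant has demonstrated the required language proficiency? no] → not satisfied.
article 4 — Primary Visitor: [the application was made in-country? no] AND [the applicant does not hold comprehensive sickness insurance? no] → not satisfied.
article 2 — Restricted Applicant: [the applicant's previous leave was curtailed? yes] AND [the applicant has no qualifying family member in the territory? no] AND [Primary Visitor (article 4)? no] → not satisfied.
article 12 — Tier VI Resident: [the applicant does not hold comprehensive sickness insurance? no] OR [not a Restricted Applicant (article 2)? yes] → satisfied.
article 8 — Permitted Resident: [the applicant has an offer of skilled employment? yes] OR [the applicant is not a national of a visa-waiver state? no] → satisfied.
article 11 — Designated Applicant: [the applicant does not hold a valid certificate of sponsorship? no] OR [the applicant has demonstrated the required language proficiency? no] OR [the applicant has a qualifying family member in the territory? yes] → satisfied.
article 13 — Class-C Visitor: [the applicant's previous leave was not curtailed? no] OR [the applicant has not provided biometric information? yes] OR [the applicant has an offer of skilled employment? yes] → satisfied.
article 5 — Scheduled Applicant: [not a Designated Applicant (article 11)? no] AND [Class-C Visitor (article 13)? yes] → not satisfied.
article 3 — Licensed Resident: [Permitted Resident (article 8)? yes] AND [the applicant holds a valid certificate of sponsorship? yes] AND [not a Scheduled Applicant (article 5)? yes] → satisfied.
article 10 — Licensed Migrant: not a Tier VI Resident (article 12)? no; not a Licensed Resident (article 3)? no; the application was made in-country? no — 0 of 3 hold (need ≥2) → not satisfied.
article 6 — Class-D Entrant: [not an Approved National (article 9)? yes] AND [not a Licensed Migrant (article 10)? yes] → satisfied.

Yes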